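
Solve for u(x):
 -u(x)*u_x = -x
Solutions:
 u(x) = -sqrt(C1 + x^2)
 u(x) = sqrt(C1 + x^2)


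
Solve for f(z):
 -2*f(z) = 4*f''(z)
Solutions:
 f(z) = C1*sin(sqrt(2)*z/2) + C2*cos(sqrt(2)*z/2)


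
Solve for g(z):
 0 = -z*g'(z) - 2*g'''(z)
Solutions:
 g(z) = C1 + Integral(C2*airyai(-2^(2/3)*z/2) + C3*airybi(-2^(2/3)*z/2), z)


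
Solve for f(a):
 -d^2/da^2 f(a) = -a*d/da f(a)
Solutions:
 f(a) = C1 + C2*erfi(sqrt(2)*a/2)


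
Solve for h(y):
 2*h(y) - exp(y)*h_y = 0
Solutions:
 h(y) = C1*exp(-2*exp(-y))


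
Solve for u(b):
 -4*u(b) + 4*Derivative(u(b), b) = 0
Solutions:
 u(b) = C1*exp(b)


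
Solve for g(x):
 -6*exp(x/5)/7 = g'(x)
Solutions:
 g(x) = C1 - 30*exp(x/5)/7


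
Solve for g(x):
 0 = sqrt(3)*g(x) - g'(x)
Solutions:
 g(x) = C1*exp(sqrt(3)*x)


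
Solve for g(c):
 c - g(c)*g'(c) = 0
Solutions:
 g(c) = -sqrt(C1 + c^2)
 g(c) = sqrt(C1 + c^2)


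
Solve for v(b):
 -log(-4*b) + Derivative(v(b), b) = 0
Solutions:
 v(b) = C1 + b*log(-b) + b*(-1 + 2*log(2))


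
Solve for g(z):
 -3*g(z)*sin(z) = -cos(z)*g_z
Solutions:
 g(z) = C1/cos(z)^3


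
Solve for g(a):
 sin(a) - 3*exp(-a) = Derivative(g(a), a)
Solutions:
 g(a) = C1 - cos(a) + 3*exp(-a)


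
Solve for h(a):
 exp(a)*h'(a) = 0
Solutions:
 h(a) = C1


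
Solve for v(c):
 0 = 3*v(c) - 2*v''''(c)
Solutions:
 v(c) = C1*exp(-2^(3/4)*3^(1/4)*c/2) + C2*exp(2^(3/4)*3^(1/4)*c/2) + C3*sin(2^(3/4)*3^(1/4)*c/2) + C4*cos(2^(3/4)*3^(1/4)*c/2)


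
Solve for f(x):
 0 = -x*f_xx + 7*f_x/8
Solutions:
 f(x) = C1 + C2*x^(15/8)


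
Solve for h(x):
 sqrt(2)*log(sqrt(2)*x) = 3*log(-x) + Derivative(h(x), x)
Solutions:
 h(x) = C1 - x*(3 - sqrt(2))*log(x) + x*(-sqrt(2) + sqrt(2)*log(2)/2 + 3 - 3*I*pi)


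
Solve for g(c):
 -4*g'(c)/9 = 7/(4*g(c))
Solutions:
 g(c) = -sqrt(C1 - 126*c)/4
 g(c) = sqrt(C1 - 126*c)/4


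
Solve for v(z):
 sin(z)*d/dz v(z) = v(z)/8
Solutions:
 v(z) = C1*(cos(z) - 1)^(1/16)/(cos(z) + 1)^(1/16)


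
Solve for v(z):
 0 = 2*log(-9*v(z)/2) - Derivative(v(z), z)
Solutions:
 -Integral(1/(log(-_y) - log(2) + 2*log(3)), (_y, v(z)))/2 = C1 - z


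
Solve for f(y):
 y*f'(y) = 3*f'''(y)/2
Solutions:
 f(y) = C1 + Integral(C2*airyai(2^(1/3)*3^(2/3)*y/3) + C3*airybi(2^(1/3)*3^(2/3)*y/3), y)


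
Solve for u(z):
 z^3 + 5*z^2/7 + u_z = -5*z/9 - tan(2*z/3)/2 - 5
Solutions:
 u(z) = C1 - z^4/4 - 5*z^3/21 - 5*z^2/18 - 5*z + 3*log(cos(2*z/3))/4


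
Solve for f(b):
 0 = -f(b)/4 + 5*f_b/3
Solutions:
 f(b) = C1*exp(3*b/20)


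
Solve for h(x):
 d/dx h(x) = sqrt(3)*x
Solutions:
 h(x) = C1 + sqrt(3)*x^2/2


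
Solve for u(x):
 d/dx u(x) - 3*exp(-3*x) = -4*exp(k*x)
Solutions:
 u(x) = C1 - exp(-3*x) - 4*exp(k*x)/k


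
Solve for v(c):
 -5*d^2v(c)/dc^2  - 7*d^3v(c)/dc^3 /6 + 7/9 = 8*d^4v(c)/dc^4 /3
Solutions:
 v(c) = C1 + C2*c + 7*c^2/90 + (C3*sin(sqrt(1871)*c/32) + C4*cos(sqrt(1871)*c/32))*exp(-7*c/32)


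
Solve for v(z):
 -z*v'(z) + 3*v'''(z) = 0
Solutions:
 v(z) = C1 + Integral(C2*airyai(3^(2/3)*z/3) + C3*airybi(3^(2/3)*z/3), z)


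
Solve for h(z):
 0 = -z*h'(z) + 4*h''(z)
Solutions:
 h(z) = C1 + C2*erfi(sqrt(2)*z/4)


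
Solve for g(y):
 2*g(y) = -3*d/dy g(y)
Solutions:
 g(y) = C1*exp(-2*y/3)


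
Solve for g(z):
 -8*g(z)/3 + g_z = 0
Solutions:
 g(z) = C1*exp(8*z/3)


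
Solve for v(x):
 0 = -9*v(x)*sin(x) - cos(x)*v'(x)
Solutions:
 v(x) = C1*cos(x)^9


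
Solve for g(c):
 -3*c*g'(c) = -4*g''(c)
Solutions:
 g(c) = C1 + C2*erfi(sqrt(6)*c/4)


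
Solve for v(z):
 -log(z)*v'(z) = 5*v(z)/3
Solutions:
 v(z) = C1*exp(-5*li(z)/3)


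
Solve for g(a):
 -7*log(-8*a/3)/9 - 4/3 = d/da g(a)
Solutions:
 g(a) = C1 - 7*a*log(-a)/9 + a*(-21*log(2) - 5 + 7*log(3))/9


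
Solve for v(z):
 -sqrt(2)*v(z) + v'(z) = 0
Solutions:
 v(z) = C1*exp(sqrt(2)*z)


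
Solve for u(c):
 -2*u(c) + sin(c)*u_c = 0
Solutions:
 u(c) = C1*(cos(c) - 1)/(cos(c) + 1)


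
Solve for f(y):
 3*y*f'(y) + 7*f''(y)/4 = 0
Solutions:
 f(y) = C1 + C2*erf(sqrt(42)*y/7)


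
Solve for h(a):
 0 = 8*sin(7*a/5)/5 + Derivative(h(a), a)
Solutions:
 h(a) = C1 + 8*cos(7*a/5)/7


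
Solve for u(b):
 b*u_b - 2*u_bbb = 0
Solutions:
 u(b) = C1 + Integral(C2*airyai(2^(2/3)*b/2) + C3*airybi(2^(2/3)*b/2), b)


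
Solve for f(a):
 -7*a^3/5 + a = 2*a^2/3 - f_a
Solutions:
 f(a) = C1 + 7*a^4/20 + 2*a^3/9 - a^2/2


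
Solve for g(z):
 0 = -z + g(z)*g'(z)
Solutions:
 g(z) = -sqrt(C1 + z^2)
 g(z) = sqrt(C1 + z^2)


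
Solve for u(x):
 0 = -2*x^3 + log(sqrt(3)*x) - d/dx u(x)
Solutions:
 u(x) = C1 - x^4/2 + x*log(x) - x + x*log(3)/2


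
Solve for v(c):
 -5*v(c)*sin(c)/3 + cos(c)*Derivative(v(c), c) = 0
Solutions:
 v(c) = C1/cos(c)^(5/3)


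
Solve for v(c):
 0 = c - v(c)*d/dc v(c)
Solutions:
 v(c) = -sqrt(C1 + c^2)
 v(c) = sqrt(C1 + c^2)


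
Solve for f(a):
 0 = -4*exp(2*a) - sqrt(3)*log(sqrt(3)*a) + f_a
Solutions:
 f(a) = C1 + sqrt(3)*a*log(a) + sqrt(3)*a*(-1 + log(3)/2) + 2*exp(2*a)


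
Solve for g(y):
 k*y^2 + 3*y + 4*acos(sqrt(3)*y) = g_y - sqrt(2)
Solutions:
 g(y) = C1 + k*y^3/3 + 3*y^2/2 + 4*y*acos(sqrt(3)*y) + sqrt(2)*y - 4*sqrt(3)*sqrt(1 - 3*y^2)/3


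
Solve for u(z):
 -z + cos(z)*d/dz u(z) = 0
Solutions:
 u(z) = C1 + Integral(z/cos(z), z)


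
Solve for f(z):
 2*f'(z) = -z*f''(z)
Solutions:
 f(z) = C1 + C2/z


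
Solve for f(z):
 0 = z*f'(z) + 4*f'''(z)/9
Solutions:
 f(z) = C1 + Integral(C2*airyai(-2^(1/3)*3^(2/3)*z/2) + C3*airybi(-2^(1/3)*3^(2/3)*z/2), z)


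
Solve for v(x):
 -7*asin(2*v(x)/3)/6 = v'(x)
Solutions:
 Integral(1/asin(2*_y/3), (_y, v(x))) = C1 - 7*x/6


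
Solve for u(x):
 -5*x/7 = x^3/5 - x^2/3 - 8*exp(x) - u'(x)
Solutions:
 u(x) = C1 + x^4/20 - x^3/9 + 5*x^2/14 - 8*exp(x)


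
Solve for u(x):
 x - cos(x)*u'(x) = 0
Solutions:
 u(x) = C1 + Integral(x/cos(x), x)


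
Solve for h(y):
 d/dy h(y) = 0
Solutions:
 h(y) = C1


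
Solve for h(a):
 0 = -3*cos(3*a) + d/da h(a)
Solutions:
 h(a) = C1 + sin(3*a)


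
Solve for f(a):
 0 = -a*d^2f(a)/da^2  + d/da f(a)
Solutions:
 f(a) = C1 + C2*a^2


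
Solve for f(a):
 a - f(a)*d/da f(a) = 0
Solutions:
 f(a) = -sqrt(C1 + a^2)
 f(a) = sqrt(C1 + a^2)


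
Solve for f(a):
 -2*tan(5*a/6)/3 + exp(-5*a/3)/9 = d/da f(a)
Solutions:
 f(a) = C1 - 2*log(tan(5*a/6)^2 + 1)/5 - exp(-5*a/3)/15


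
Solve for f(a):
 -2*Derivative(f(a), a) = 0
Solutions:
 f(a) = C1


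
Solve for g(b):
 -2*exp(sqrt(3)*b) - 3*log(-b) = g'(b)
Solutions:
 g(b) = C1 - 3*b*log(-b) + 3*b - 2*sqrt(3)*exp(sqrt(3)*b)/3


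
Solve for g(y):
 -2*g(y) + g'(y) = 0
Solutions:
 g(y) = C1*exp(2*y)


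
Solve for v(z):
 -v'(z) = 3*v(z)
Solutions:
 v(z) = C1*exp(-3*z)


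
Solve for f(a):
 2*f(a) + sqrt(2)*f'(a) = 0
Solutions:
 f(a) = C1*exp(-sqrt(2)*a)


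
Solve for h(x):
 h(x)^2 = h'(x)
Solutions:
 h(x) = -1/(C1 + x)


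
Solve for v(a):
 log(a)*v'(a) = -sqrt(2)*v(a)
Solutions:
 v(a) = C1*exp(-sqrt(2)*li(a))


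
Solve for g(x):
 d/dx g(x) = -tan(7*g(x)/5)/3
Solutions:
 g(x) = -5*asin(C1*exp(-7*x/15))/7 + 5*pi/7
 g(x) = 5*asin(C1*exp(-7*x/15))/7


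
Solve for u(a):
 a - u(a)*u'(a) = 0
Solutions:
 u(a) = -sqrt(C1 + a^2)
 u(a) = sqrt(C1 + a^2)


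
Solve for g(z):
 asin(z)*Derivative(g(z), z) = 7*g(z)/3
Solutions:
 g(z) = C1*exp(7*Integral(1/asin(z), z)/3)


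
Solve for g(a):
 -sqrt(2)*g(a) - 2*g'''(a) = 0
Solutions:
 g(a) = C3*exp(-2^(5/6)*a/2) + (C1*sin(2^(5/6)*sqrt(3)*a/4) + C2*cos(2^(5/6)*sqrt(3)*a/4))*exp(2^(5/6)*a/4)


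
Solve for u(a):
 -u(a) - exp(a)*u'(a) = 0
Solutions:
 u(a) = C1*exp(exp(-a))


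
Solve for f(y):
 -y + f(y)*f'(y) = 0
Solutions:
 f(y) = -sqrt(C1 + y^2)
 f(y) = sqrt(C1 + y^2)


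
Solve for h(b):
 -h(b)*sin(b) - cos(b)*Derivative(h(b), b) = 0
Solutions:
 h(b) = C1*cos(b)


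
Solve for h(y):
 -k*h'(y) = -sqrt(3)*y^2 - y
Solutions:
 h(y) = C1 + sqrt(3)*y^3/(3*k) + y^2/(2*k)


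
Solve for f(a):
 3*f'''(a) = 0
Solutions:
 f(a) = C1 + C2*a + C3*a^2


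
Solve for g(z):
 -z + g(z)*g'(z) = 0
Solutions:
 g(z) = -sqrt(C1 + z^2)
 g(z) = sqrt(C1 + z^2)


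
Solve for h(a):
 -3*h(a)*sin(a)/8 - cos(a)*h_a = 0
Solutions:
 h(a) = C1*cos(a)^(3/8)


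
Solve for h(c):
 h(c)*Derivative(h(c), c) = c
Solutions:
 h(c) = -sqrt(C1 + c^2)
 h(c) = sqrt(C1 + c^2)


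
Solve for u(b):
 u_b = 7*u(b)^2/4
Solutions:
 u(b) = -4/(C1 + 7*b)


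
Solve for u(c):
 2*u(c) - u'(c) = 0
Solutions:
 u(c) = C1*exp(2*c)


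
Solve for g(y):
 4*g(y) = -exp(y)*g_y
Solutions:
 g(y) = C1*exp(4*exp(-y))


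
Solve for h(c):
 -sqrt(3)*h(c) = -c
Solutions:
 h(c) = sqrt(3)*c/3


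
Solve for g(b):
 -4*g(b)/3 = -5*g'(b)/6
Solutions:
 g(b) = C1*exp(8*b/5)


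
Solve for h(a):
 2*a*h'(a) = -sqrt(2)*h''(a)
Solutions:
 h(a) = C1 + C2*erf(2^(3/4)*a/2)


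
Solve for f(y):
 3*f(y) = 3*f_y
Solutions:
 f(y) = C1*exp(y)


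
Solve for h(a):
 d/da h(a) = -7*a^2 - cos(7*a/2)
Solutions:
 h(a) = C1 - 7*a^3/3 - 2*sin(7*a/2)/7


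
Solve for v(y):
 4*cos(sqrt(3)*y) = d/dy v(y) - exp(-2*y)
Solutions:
 v(y) = C1 + 4*sqrt(3)*sin(sqrt(3)*y)/3 - exp(-2*y)/2


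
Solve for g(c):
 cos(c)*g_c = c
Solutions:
 g(c) = C1 + Integral(c/cos(c), c)


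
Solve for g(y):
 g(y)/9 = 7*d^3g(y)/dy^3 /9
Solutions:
 g(y) = C3*exp(7^(2/3)*y/7) + (C1*sin(sqrt(3)*7^(2/3)*y/14) + C2*cos(sqrt(3)*7^(2/3)*y/14))*exp(-7^(2/3)*y/14)


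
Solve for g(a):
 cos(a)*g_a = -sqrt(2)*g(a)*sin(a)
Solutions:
 g(a) = C1*cos(a)^(sqrt(2))


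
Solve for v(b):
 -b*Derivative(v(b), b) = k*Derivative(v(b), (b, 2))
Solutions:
 v(b) = C1 + C2*sqrt(k)*erf(sqrt(2)*b*sqrt(1/k)/2)


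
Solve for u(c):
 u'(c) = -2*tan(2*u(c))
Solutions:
 u(c) = -asin(C1*exp(-4*c))/2 + pi/2
 u(c) = asin(C1*exp(-4*c))/2


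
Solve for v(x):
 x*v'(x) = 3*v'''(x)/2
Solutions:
 v(x) = C1 + Integral(C2*airyai(2^(1/3)*3^(2/3)*x/3) + C3*airybi(2^(1/3)*3^(2/3)*x/3), x)


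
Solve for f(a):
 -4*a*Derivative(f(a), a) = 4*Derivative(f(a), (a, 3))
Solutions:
 f(a) = C1 + Integral(C2*airyai(-a) + C3*airybi(-a), a)


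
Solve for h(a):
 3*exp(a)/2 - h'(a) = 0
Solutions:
 h(a) = C1 + 3*exp(a)/2


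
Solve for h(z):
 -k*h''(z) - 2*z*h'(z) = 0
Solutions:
 h(z) = C1 + C2*sqrt(k)*erf(z*sqrt(1/k))


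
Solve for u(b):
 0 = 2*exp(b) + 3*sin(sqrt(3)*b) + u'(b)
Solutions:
 u(b) = C1 - 2*exp(b) + sqrt(3)*cos(sqrt(3)*b)


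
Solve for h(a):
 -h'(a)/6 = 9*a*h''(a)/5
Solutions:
 h(a) = C1 + C2*a^(49/54)


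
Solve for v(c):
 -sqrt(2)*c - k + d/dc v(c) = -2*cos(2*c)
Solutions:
 v(c) = C1 + sqrt(2)*c^2/2 + c*k - sin(2*c)


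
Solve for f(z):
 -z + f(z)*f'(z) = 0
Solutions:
 f(z) = -sqrt(C1 + z^2)
 f(z) = sqrt(C1 + z^2)


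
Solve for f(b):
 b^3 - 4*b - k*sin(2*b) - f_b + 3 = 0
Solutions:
 f(b) = C1 + b^4/4 - 2*b^2 + 3*b + k*cos(2*b)/2


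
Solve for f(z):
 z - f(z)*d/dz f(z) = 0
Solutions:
 f(z) = -sqrt(C1 + z^2)
 f(z) = sqrt(C1 + z^2)


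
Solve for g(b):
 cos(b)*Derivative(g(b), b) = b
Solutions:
 g(b) = C1 + Integral(b/cos(b), b)


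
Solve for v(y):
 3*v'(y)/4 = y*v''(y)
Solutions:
 v(y) = C1 + C2*y^(7/4)


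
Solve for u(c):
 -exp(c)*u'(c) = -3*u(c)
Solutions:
 u(c) = C1*exp(-3*exp(-c))


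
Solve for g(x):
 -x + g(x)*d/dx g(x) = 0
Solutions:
 g(x) = -sqrt(C1 + x^2)
 g(x) = sqrt(C1 + x^2)


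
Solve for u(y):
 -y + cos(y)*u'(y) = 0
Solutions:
 u(y) = C1 + Integral(y/cos(y), y)


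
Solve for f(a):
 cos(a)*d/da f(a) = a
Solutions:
 f(a) = C1 + Integral(a/cos(a), a)


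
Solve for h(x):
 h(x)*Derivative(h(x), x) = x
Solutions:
 h(x) = -sqrt(C1 + x^2)
 h(x) = sqrt(C1 + x^2)


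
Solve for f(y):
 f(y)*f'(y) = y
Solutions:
 f(y) = -sqrt(C1 + y^2)
 f(y) = sqrt(C1 + y^2)


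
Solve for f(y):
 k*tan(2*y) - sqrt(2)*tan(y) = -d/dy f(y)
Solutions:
 f(y) = C1 + k*log(cos(2*y))/2 - sqrt(2)*log(cos(y))


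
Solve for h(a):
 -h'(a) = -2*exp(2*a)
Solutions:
 h(a) = C1 + exp(2*a)


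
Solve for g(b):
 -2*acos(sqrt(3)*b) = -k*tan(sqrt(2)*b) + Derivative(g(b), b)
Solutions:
 g(b) = C1 - 2*b*acos(sqrt(3)*b) - sqrt(2)*k*log(cos(sqrt(2)*b))/2 + 2*sqrt(3)*sqrt(1 - 3*b^2)/3


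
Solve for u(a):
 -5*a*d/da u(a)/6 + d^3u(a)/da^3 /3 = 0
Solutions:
 u(a) = C1 + Integral(C2*airyai(2^(2/3)*5^(1/3)*a/2) + C3*airybi(2^(2/3)*5^(1/3)*a/2), a)


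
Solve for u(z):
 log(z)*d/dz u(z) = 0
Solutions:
 u(z) = C1


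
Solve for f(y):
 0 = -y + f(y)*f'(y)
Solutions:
 f(y) = -sqrt(C1 + y^2)
 f(y) = sqrt(C1 + y^2)


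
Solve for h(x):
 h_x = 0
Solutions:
 h(x) = C1


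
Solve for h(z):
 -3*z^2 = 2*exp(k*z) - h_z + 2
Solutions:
 h(z) = C1 + z^3 + 2*z + 2*exp(k*z)/k


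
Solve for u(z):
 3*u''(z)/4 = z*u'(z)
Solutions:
 u(z) = C1 + C2*erfi(sqrt(6)*z/3)


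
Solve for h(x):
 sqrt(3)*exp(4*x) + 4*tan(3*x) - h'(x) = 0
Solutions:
 h(x) = C1 + sqrt(3)*exp(4*x)/4 - 4*log(cos(3*x))/3


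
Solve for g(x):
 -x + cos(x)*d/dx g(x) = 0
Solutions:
 g(x) = C1 + Integral(x/cos(x), x)


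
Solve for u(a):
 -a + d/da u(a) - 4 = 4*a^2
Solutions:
 u(a) = C1 + 4*a^3/3 + a^2/2 + 4*a


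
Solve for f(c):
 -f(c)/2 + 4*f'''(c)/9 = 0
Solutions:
 f(c) = C3*exp(3^(2/3)*c/2) + (C1*sin(3*3^(1/6)*c/4) + C2*cos(3*3^(1/6)*c/4))*exp(-3^(2/3)*c/4)


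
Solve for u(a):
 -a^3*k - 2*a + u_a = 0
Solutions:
 u(a) = C1 + a^4*k/4 + a^2


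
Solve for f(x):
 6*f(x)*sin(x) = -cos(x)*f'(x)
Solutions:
 f(x) = C1*cos(x)^6


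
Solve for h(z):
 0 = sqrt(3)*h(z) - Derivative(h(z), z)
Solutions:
 h(z) = C1*exp(sqrt(3)*z)


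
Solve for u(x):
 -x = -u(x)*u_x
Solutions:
 u(x) = -sqrt(C1 + x^2)
 u(x) = sqrt(C1 + x^2)


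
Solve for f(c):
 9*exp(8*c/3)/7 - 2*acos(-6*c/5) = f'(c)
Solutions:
 f(c) = C1 - 2*c*acos(-6*c/5) - sqrt(25 - 36*c^2)/3 + 27*exp(8*c/3)/56


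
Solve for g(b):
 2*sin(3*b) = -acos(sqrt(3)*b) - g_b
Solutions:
 g(b) = C1 - b*acos(sqrt(3)*b) + sqrt(3)*sqrt(1 - 3*b^2)/3 + 2*cos(3*b)/3


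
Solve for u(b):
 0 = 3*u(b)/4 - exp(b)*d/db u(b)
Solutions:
 u(b) = C1*exp(-3*exp(-b)/4)


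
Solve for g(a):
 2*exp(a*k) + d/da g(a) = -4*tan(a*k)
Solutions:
 g(a) = C1 - 2*Piecewise((exp(a*k)/k, Ne(k, 0)), (a, True)) - 4*Piecewise((-log(cos(a*k))/k, Ne(k, 0)), (0, True))


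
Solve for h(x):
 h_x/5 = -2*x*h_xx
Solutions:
 h(x) = C1 + C2*x^(9/10)


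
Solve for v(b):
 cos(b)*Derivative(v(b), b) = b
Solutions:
 v(b) = C1 + Integral(b/cos(b), b)


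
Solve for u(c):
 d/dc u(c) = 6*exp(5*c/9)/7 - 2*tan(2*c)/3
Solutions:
 u(c) = C1 + 54*exp(5*c/9)/35 + log(cos(2*c))/3


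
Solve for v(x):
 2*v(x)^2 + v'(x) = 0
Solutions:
 v(x) = 1/(C1 + 2*x)


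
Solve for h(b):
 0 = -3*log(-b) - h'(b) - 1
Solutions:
 h(b) = C1 - 3*b*log(-b) + 2*b


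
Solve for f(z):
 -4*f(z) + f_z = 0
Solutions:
 f(z) = C1*exp(4*z)


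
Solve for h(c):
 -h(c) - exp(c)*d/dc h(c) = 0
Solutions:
 h(c) = C1*exp(exp(-c))


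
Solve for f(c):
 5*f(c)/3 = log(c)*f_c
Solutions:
 f(c) = C1*exp(5*li(c)/3)


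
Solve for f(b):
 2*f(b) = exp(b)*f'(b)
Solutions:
 f(b) = C1*exp(-2*exp(-b))


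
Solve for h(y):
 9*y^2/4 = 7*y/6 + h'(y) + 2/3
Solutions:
 h(y) = C1 + 3*y^3/4 - 7*y^2/12 - 2*y/3


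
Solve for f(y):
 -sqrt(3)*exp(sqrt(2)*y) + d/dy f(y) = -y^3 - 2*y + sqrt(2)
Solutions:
 f(y) = C1 - y^4/4 - y^2 + sqrt(2)*y + sqrt(6)*exp(sqrt(2)*y)/2


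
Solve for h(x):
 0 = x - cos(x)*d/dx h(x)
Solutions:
 h(x) = C1 + Integral(x/cos(x), x)


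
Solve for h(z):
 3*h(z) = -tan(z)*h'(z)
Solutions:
 h(z) = C1/sin(z)^3


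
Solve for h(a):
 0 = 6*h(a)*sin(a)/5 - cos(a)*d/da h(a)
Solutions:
 h(a) = C1/cos(a)^(6/5)


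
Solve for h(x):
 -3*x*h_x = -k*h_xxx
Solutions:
 h(x) = C1 + Integral(C2*airyai(3^(1/3)*x*(1/k)^(1/3)) + C3*airybi(3^(1/3)*x*(1/k)^(1/3)), x)


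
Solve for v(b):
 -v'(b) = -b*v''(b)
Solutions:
 v(b) = C1 + C2*b^2


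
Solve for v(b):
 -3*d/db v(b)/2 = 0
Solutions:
 v(b) = C1


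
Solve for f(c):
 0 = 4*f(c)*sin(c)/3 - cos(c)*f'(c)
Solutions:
 f(c) = C1/cos(c)^(4/3)


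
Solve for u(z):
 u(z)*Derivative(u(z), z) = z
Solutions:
 u(z) = -sqrt(C1 + z^2)
 u(z) = sqrt(C1 + z^2)


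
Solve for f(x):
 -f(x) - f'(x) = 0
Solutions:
 f(x) = C1*exp(-x)


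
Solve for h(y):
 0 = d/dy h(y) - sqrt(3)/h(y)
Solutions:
 h(y) = -sqrt(C1 + 2*sqrt(3)*y)
 h(y) = sqrt(C1 + 2*sqrt(3)*y)


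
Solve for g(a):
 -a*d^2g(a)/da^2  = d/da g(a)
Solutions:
 g(a) = C1 + C2*log(a)


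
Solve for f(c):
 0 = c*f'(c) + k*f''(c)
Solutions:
 f(c) = C1 + C2*sqrt(k)*erf(sqrt(2)*c*sqrt(1/k)/2)


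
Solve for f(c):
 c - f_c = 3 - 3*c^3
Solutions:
 f(c) = C1 + 3*c^4/4 + c^2/2 - 3*c


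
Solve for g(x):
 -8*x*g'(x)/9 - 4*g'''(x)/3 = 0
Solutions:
 g(x) = C1 + Integral(C2*airyai(-2^(1/3)*3^(2/3)*x/3) + C3*airybi(-2^(1/3)*3^(2/3)*x/3), x)


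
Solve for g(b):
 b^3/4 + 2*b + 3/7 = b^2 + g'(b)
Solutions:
 g(b) = C1 + b^4/16 - b^3/3 + b^2 + 3*b/7


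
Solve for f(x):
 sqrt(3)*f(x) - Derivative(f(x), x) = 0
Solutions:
 f(x) = C1*exp(sqrt(3)*x)


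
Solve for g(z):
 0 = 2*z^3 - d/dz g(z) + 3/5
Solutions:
 g(z) = C1 + z^4/2 + 3*z/5


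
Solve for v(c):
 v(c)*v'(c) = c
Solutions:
 v(c) = -sqrt(C1 + c^2)
 v(c) = sqrt(C1 + c^2)


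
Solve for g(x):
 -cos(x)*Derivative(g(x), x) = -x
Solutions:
 g(x) = C1 + Integral(x/cos(x), x)


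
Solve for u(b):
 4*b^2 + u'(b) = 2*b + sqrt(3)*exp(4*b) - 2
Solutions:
 u(b) = C1 - 4*b^3/3 + b^2 - 2*b + sqrt(3)*exp(4*b)/4


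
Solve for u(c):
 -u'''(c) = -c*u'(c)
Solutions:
 u(c) = C1 + Integral(C2*airyai(c) + C3*airybi(c), c)


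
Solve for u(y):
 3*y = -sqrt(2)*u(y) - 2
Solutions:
 u(y) = sqrt(2)*(-3*y - 2)/2


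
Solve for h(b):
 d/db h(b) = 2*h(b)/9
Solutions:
 h(b) = C1*exp(2*b/9)


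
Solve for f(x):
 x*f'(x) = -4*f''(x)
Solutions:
 f(x) = C1 + C2*erf(sqrt(2)*x/4)


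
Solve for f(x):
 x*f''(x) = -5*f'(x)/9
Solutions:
 f(x) = C1 + C2*x^(4/9)


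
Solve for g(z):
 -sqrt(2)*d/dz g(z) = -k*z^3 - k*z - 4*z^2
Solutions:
 g(z) = C1 + sqrt(2)*k*z^4/8 + sqrt(2)*k*z^2/4 + 2*sqrt(2)*z^3/3


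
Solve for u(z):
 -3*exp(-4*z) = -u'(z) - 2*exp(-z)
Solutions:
 u(z) = C1 + 2*exp(-z) - 3*exp(-4*z)/4


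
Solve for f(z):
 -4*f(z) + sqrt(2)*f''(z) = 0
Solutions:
 f(z) = C1*exp(-2^(3/4)*z) + C2*exp(2^(3/4)*z)


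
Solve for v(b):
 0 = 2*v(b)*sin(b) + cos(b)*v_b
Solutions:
 v(b) = C1*cos(b)^2


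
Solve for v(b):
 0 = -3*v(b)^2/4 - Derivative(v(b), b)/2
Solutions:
 v(b) = 2/(C1 + 3*b)


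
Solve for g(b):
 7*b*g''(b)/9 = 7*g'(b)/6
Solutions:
 g(b) = C1 + C2*b^(5/2)


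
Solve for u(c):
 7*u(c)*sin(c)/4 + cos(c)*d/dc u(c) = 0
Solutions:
 u(c) = C1*cos(c)^(7/4)


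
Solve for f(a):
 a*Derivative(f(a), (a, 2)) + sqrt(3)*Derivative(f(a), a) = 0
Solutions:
 f(a) = C1 + C2*a^(1 - sqrt(3))


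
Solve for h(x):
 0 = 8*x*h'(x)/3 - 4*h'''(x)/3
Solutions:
 h(x) = C1 + Integral(C2*airyai(2^(1/3)*x) + C3*airybi(2^(1/3)*x), x)


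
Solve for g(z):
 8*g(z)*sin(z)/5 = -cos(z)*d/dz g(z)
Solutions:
 g(z) = C1*cos(z)^(8/5)


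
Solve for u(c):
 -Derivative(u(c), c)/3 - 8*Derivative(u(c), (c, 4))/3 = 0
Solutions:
 u(c) = C1 + C4*exp(-c/2) + (C2*sin(sqrt(3)*c/4) + C3*cos(sqrt(3)*c/4))*exp(c/4)


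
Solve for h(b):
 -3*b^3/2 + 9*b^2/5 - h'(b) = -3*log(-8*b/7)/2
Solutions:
 h(b) = C1 - 3*b^4/8 + 3*b^3/5 + 3*b*log(-b)/2 + 3*b*(-log(7) - 1 + 3*log(2))/2


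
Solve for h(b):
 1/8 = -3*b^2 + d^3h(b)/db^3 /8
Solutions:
 h(b) = C1 + C2*b + C3*b^2 + 2*b^5/5 + b^3/6


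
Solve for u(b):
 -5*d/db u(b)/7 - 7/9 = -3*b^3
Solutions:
 u(b) = C1 + 21*b^4/20 - 49*b/45


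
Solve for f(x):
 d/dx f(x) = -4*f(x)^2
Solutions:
 f(x) = 1/(C1 + 4*x)


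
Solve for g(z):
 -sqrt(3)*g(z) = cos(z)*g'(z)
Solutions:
 g(z) = C1*(sin(z) - 1)^(sqrt(3)/2)/(sin(z) + 1)^(sqrt(3)/2)


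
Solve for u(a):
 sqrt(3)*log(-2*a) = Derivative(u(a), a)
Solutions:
 u(a) = C1 + sqrt(3)*a*log(-a) + sqrt(3)*a*(-1 + log(2))


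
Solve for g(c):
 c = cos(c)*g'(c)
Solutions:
 g(c) = C1 + Integral(c/cos(c), c)


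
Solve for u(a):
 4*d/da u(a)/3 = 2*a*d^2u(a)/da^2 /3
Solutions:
 u(a) = C1 + C2*a^3


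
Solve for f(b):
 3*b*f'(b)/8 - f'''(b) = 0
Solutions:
 f(b) = C1 + Integral(C2*airyai(3^(1/3)*b/2) + C3*airybi(3^(1/3)*b/2), b)


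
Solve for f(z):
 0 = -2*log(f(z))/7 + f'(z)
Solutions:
 li(f(z)) = C1 + 2*z/7


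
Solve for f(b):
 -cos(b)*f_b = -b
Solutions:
 f(b) = C1 + Integral(b/cos(b), b)


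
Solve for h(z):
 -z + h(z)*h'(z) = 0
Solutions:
 h(z) = -sqrt(C1 + z^2)
 h(z) = sqrt(C1 + z^2)


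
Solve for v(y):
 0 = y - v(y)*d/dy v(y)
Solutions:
 v(y) = -sqrt(C1 + y^2)
 v(y) = sqrt(C1 + y^2)


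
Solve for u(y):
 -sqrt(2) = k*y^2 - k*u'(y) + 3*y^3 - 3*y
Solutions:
 u(y) = C1 + y^3/3 + 3*y^4/(4*k) - 3*y^2/(2*k) + sqrt(2)*y/k


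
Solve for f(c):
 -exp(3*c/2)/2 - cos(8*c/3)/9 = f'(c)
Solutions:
 f(c) = C1 - exp(3*c/2)/3 - sin(8*c/3)/24


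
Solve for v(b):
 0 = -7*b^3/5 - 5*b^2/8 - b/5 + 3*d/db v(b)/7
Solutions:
 v(b) = C1 + 49*b^4/60 + 35*b^3/72 + 7*b^2/30


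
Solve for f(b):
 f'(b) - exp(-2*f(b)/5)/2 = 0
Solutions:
 f(b) = 5*log(-sqrt(C1 + b)) - 5*log(5)/2
 f(b) = 5*log(C1 + b/5)/2


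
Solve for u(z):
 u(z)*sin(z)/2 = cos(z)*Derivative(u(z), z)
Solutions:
 u(z) = C1/sqrt(cos(z))


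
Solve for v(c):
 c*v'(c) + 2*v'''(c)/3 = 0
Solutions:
 v(c) = C1 + Integral(C2*airyai(-2^(2/3)*3^(1/3)*c/2) + C3*airybi(-2^(2/3)*3^(1/3)*c/2), c)


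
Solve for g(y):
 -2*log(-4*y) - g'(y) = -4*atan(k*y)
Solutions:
 g(y) = C1 - 2*y*log(-y) - 4*y*log(2) + 2*y + 4*Piecewise((y*atan(k*y) - log(k^2*y^2 + 1)/(2*k), Ne(k, 0)), (0, True))


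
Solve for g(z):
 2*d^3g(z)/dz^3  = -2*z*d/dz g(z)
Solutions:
 g(z) = C1 + Integral(C2*airyai(-z) + C3*airybi(-z), z)


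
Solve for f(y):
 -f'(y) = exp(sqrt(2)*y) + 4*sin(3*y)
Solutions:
 f(y) = C1 - sqrt(2)*exp(sqrt(2)*y)/2 + 4*cos(3*y)/3


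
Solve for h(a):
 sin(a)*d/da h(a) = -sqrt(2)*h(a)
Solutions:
 h(a) = C1*(cos(a) + 1)^(sqrt(2)/2)/(cos(a) - 1)^(sqrt(2)/2)


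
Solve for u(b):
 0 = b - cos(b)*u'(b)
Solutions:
 u(b) = C1 + Integral(b/cos(b), b)


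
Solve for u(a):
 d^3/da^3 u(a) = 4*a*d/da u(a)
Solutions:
 u(a) = C1 + Integral(C2*airyai(2^(2/3)*a) + C3*airybi(2^(2/3)*a), a)


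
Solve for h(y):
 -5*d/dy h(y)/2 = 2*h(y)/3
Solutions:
 h(y) = C1*exp(-4*y/15)


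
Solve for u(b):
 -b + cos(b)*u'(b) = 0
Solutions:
 u(b) = C1 + Integral(b/cos(b), b)


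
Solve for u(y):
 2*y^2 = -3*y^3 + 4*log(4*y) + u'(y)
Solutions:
 u(y) = C1 + 3*y^4/4 + 2*y^3/3 - 4*y*log(y) - 8*y*log(2) + 4*y


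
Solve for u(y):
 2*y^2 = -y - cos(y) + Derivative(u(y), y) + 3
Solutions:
 u(y) = C1 + 2*y^3/3 + y^2/2 - 3*y + sin(y)


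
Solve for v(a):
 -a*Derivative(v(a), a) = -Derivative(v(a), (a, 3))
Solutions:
 v(a) = C1 + Integral(C2*airyai(a) + C3*airybi(a), a)


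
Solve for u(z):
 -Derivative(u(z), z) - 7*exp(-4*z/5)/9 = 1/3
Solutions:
 u(z) = C1 - z/3 + 35*exp(-4*z/5)/36


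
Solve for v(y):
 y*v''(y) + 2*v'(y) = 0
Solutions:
 v(y) = C1 + C2/y


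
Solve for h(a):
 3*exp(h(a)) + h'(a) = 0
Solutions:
 h(a) = log(1/(C1 + 3*a))


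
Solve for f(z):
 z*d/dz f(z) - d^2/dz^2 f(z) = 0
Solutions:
 f(z) = C1 + C2*erfi(sqrt(2)*z/2)


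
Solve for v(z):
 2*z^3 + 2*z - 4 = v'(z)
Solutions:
 v(z) = C1 + z^4/2 + z^2 - 4*z


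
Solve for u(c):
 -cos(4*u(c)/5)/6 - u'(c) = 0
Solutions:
 c/6 - 5*log(sin(4*u(c)/5) - 1)/8 + 5*log(sin(4*u(c)/5) + 1)/8 = C1


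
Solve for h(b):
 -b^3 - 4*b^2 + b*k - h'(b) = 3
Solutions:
 h(b) = C1 - b^4/4 - 4*b^3/3 + b^2*k/2 - 3*b


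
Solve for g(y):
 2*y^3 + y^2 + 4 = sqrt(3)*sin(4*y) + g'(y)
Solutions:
 g(y) = C1 + y^4/2 + y^3/3 + 4*y + sqrt(3)*cos(4*y)/4


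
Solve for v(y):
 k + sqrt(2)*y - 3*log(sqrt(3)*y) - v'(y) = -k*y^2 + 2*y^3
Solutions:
 v(y) = C1 + k*y^3/3 + k*y - y^4/2 + sqrt(2)*y^2/2 - 3*y*log(y) - 3*y*log(3)/2 + 3*y


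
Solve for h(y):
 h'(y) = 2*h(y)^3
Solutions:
 h(y) = -sqrt(2)*sqrt(-1/(C1 + 2*y))/2
 h(y) = sqrt(2)*sqrt(-1/(C1 + 2*y))/2


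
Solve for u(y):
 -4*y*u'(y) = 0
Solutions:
 u(y) = C1


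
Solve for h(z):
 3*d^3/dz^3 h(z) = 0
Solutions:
 h(z) = C1 + C2*z + C3*z^2


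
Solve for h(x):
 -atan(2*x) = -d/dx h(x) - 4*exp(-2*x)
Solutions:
 h(x) = C1 + x*atan(2*x) - log(4*x^2 + 1)/4 + 2*exp(-2*x)


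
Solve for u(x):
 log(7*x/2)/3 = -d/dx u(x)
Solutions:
 u(x) = C1 - x*log(x)/3 - x*log(7)/3 + x*log(2)/3 + x/3


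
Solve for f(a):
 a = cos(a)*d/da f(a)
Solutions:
 f(a) = C1 + Integral(a/cos(a), a)


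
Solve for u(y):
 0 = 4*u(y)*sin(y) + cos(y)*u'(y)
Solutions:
 u(y) = C1*cos(y)^4


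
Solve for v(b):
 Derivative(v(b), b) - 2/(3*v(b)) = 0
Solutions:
 v(b) = -sqrt(C1 + 12*b)/3
 v(b) = sqrt(C1 + 12*b)/3


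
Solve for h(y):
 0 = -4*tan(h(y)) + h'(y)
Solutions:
 h(y) = pi - asin(C1*exp(4*y))
 h(y) = asin(C1*exp(4*y))


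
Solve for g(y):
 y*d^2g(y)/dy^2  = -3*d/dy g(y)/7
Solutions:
 g(y) = C1 + C2*y^(4/7)


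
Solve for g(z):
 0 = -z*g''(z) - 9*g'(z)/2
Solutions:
 g(z) = C1 + C2/z^(7/2)


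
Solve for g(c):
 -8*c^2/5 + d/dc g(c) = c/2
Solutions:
 g(c) = C1 + 8*c^3/15 + c^2/4


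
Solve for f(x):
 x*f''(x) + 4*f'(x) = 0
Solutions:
 f(x) = C1 + C2/x^3


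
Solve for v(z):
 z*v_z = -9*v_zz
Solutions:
 v(z) = C1 + C2*erf(sqrt(2)*z/6)


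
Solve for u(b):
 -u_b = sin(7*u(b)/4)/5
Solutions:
 b/5 + 2*log(cos(7*u(b)/4) - 1)/7 - 2*log(cos(7*u(b)/4) + 1)/7 = C1


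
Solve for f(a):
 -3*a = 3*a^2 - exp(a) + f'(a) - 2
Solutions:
 f(a) = C1 - a^3 - 3*a^2/2 + 2*a + exp(a)


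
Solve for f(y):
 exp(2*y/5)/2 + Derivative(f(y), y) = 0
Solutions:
 f(y) = C1 - 5*exp(2*y/5)/4


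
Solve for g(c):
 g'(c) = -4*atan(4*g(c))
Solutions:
 Integral(1/atan(4*_y), (_y, g(c))) = C1 - 4*c


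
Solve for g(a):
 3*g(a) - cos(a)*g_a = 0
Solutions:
 g(a) = C1*(sin(a) + 1)^(3/2)/(sin(a) - 1)^(3/2)


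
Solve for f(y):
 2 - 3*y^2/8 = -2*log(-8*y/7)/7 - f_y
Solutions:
 f(y) = C1 + y^3/8 - 2*y*log(-y)/7 + 2*y*(-6 - 3*log(2) + log(7))/7


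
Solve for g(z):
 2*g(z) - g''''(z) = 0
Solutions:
 g(z) = C1*exp(-2^(1/4)*z) + C2*exp(2^(1/4)*z) + C3*sin(2^(1/4)*z) + C4*cos(2^(1/4)*z)


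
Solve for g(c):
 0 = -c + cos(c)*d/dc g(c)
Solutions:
 g(c) = C1 + Integral(c/cos(c), c)


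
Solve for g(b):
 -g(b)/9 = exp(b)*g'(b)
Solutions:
 g(b) = C1*exp(exp(-b)/9)


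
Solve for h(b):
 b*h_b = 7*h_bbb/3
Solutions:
 h(b) = C1 + Integral(C2*airyai(3^(1/3)*7^(2/3)*b/7) + C3*airybi(3^(1/3)*7^(2/3)*b/7), b)


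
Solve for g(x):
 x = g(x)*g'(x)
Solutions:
 g(x) = -sqrt(C1 + x^2)
 g(x) = sqrt(C1 + x^2)


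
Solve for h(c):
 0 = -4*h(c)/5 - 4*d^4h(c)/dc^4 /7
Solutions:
 h(c) = (C1*sin(sqrt(2)*5^(3/4)*7^(1/4)*c/10) + C2*cos(sqrt(2)*5^(3/4)*7^(1/4)*c/10))*exp(-sqrt(2)*5^(3/4)*7^(1/4)*c/10) + (C3*sin(sqrt(2)*5^(3/4)*7^(1/4)*c/10) + C4*cos(sqrt(2)*5^(3/4)*7^(1/4)*c/10))*exp(sqrt(2)*5^(3/4)*7^(1/4)*c/10)


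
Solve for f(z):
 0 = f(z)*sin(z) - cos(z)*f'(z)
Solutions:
 f(z) = C1/cos(z)


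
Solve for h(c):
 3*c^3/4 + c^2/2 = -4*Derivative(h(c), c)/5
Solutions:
 h(c) = C1 - 15*c^4/64 - 5*c^3/24


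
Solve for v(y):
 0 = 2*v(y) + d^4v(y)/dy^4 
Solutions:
 v(y) = (C1*sin(2^(3/4)*y/2) + C2*cos(2^(3/4)*y/2))*exp(-2^(3/4)*y/2) + (C3*sin(2^(3/4)*y/2) + C4*cos(2^(3/4)*y/2))*exp(2^(3/4)*y/2)


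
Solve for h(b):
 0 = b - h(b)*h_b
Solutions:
 h(b) = -sqrt(C1 + b^2)
 h(b) = sqrt(C1 + b^2)


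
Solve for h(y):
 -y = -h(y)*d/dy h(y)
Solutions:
 h(y) = -sqrt(C1 + y^2)
 h(y) = sqrt(C1 + y^2)


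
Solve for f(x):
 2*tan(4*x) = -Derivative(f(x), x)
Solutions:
 f(x) = C1 + log(cos(4*x))/2


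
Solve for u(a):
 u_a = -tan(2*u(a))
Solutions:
 u(a) = -asin(C1*exp(-2*a))/2 + pi/2
 u(a) = asin(C1*exp(-2*a))/2


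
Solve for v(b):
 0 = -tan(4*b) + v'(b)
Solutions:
 v(b) = C1 - log(cos(4*b))/4


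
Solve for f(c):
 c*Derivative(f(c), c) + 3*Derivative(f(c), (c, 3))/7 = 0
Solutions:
 f(c) = C1 + Integral(C2*airyai(-3^(2/3)*7^(1/3)*c/3) + C3*airybi(-3^(2/3)*7^(1/3)*c/3), c)


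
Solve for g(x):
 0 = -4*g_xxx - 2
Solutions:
 g(x) = C1 + C2*x + C3*x^2 - x^3/12


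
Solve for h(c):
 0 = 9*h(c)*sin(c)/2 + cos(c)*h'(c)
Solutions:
 h(c) = C1*cos(c)^(9/2)


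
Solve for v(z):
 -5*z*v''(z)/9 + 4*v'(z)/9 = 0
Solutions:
 v(z) = C1 + C2*z^(9/5)


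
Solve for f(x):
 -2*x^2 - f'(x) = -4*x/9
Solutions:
 f(x) = C1 - 2*x^3/3 + 2*x^2/9


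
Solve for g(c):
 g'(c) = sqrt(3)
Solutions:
 g(c) = C1 + sqrt(3)*c


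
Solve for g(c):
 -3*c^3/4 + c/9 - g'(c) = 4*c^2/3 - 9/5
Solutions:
 g(c) = C1 - 3*c^4/16 - 4*c^3/9 + c^2/18 + 9*c/5


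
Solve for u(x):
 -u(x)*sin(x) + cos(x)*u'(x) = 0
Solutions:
 u(x) = C1/cos(x)


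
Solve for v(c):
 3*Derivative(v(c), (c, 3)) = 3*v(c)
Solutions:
 v(c) = C3*exp(c) + (C1*sin(sqrt(3)*c/2) + C2*cos(sqrt(3)*c/2))*exp(-c/2)


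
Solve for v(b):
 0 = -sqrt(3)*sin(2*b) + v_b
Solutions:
 v(b) = C1 - sqrt(3)*cos(2*b)/2


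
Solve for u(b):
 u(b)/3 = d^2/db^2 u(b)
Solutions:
 u(b) = C1*exp(-sqrt(3)*b/3) + C2*exp(sqrt(3)*b/3)


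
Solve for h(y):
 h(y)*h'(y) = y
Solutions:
 h(y) = -sqrt(C1 + y^2)
 h(y) = sqrt(C1 + y^2)


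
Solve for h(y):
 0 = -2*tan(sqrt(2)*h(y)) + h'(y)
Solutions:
 h(y) = sqrt(2)*(pi - asin(C1*exp(2*sqrt(2)*y)))/2
 h(y) = sqrt(2)*asin(C1*exp(2*sqrt(2)*y))/2


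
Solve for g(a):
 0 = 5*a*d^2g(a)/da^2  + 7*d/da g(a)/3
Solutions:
 g(a) = C1 + C2*a^(8/15)


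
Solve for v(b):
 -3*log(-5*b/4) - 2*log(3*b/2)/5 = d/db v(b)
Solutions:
 v(b) = C1 - 17*b*log(b)/5 + b*(-log(375) + 3*log(3)/5 + 17/5 + 32*log(2)/5 - 3*I*pi)


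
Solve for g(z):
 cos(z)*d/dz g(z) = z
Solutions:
 g(z) = C1 + Integral(z/cos(z), z)


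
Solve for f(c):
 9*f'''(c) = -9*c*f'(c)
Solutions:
 f(c) = C1 + Integral(C2*airyai(-c) + C3*airybi(-c), c)


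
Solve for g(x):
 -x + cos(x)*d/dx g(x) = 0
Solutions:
 g(x) = C1 + Integral(x/cos(x), x)


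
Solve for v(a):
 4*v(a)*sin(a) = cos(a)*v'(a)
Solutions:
 v(a) = C1/cos(a)^4


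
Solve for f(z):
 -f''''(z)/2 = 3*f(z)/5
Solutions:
 f(z) = (C1*sin(10^(3/4)*3^(1/4)*z/10) + C2*cos(10^(3/4)*3^(1/4)*z/10))*exp(-10^(3/4)*3^(1/4)*z/10) + (C3*sin(10^(3/4)*3^(1/4)*z/10) + C4*cos(10^(3/4)*3^(1/4)*z/10))*exp(10^(3/4)*3^(1/4)*z/10)


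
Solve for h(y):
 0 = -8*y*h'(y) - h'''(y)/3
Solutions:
 h(y) = C1 + Integral(C2*airyai(-2*3^(1/3)*y) + C3*airybi(-2*3^(1/3)*y), y)


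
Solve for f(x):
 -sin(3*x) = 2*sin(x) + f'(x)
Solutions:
 f(x) = C1 + 2*cos(x) + cos(3*x)/3


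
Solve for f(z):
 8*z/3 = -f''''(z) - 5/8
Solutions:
 f(z) = C1 + C2*z + C3*z^2 + C4*z^3 - z^5/45 - 5*z^4/192


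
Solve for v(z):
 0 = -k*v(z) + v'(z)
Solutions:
 v(z) = C1*exp(k*z)


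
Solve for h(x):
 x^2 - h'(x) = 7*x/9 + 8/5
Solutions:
 h(x) = C1 + x^3/3 - 7*x^2/18 - 8*x/5


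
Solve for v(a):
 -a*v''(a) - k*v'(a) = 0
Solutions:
 v(a) = C1 + a^(1 - re(k))*(C2*sin(log(a)*Abs(im(k))) + C3*cos(log(a)*im(k)))


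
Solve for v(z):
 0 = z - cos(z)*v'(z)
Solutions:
 v(z) = C1 + Integral(z/cos(z), z)


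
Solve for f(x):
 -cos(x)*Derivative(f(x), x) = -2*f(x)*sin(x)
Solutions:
 f(x) = C1/cos(x)^2


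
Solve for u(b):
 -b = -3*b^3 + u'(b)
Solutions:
 u(b) = C1 + 3*b^4/4 - b^2/2


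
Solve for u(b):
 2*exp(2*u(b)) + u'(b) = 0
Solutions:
 u(b) = log(-sqrt(-1/(C1 - 2*b))) - log(2)/2
 u(b) = log(-1/(C1 - 2*b))/2 - log(2)/2


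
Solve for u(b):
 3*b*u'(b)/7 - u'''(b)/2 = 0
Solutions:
 u(b) = C1 + Integral(C2*airyai(6^(1/3)*7^(2/3)*b/7) + C3*airybi(6^(1/3)*7^(2/3)*b/7), b)


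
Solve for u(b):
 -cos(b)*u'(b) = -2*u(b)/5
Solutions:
 u(b) = C1*(sin(b) + 1)^(1/5)/(sin(b) - 1)^(1/5)


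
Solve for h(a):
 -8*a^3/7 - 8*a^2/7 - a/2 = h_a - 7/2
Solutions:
 h(a) = C1 - 2*a^4/7 - 8*a^3/21 - a^2/4 + 7*a/2


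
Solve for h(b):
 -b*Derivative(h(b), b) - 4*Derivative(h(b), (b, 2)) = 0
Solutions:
 h(b) = C1 + C2*erf(sqrt(2)*b/4)


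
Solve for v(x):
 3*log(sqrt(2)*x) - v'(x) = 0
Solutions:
 v(x) = C1 + 3*x*log(x) - 3*x + 3*x*log(2)/2


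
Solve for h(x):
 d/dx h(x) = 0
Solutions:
 h(x) = C1


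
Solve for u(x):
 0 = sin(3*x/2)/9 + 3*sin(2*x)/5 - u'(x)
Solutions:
 u(x) = C1 - 2*cos(3*x/2)/27 - 3*cos(2*x)/10


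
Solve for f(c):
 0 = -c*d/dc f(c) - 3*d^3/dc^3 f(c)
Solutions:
 f(c) = C1 + Integral(C2*airyai(-3^(2/3)*c/3) + C3*airybi(-3^(2/3)*c/3), c)


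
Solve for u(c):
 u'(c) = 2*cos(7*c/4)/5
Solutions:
 u(c) = C1 + 8*sin(7*c/4)/35


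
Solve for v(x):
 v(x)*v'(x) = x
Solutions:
 v(x) = -sqrt(C1 + x^2)
 v(x) = sqrt(C1 + x^2)


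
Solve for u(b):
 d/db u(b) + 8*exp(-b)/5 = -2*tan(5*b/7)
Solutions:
 u(b) = C1 - 7*log(tan(5*b/7)^2 + 1)/5 + 8*exp(-b)/5


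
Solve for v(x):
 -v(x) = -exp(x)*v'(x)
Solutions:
 v(x) = C1*exp(-exp(-x))


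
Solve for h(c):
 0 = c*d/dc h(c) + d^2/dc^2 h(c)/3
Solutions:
 h(c) = C1 + C2*erf(sqrt(6)*c/2)


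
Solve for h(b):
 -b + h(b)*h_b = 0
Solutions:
 h(b) = -sqrt(C1 + b^2)
 h(b) = sqrt(C1 + b^2)


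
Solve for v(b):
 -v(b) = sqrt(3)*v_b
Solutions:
 v(b) = C1*exp(-sqrt(3)*b/3)


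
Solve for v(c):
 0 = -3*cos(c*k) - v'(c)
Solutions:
 v(c) = C1 - 3*sin(c*k)/k


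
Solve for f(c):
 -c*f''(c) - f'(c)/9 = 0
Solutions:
 f(c) = C1 + C2*c^(8/9)


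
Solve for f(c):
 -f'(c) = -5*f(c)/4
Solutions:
 f(c) = C1*exp(5*c/4)


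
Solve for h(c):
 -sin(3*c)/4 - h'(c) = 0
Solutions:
 h(c) = C1 + cos(3*c)/12


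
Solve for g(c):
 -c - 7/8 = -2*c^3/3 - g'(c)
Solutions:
 g(c) = C1 - c^4/6 + c^2/2 + 7*c/8


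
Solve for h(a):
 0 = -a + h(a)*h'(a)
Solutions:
 h(a) = -sqrt(C1 + a^2)
 h(a) = sqrt(C1 + a^2)


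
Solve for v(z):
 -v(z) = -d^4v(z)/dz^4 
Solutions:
 v(z) = C1*exp(-z) + C2*exp(z) + C3*sin(z) + C4*cos(z)


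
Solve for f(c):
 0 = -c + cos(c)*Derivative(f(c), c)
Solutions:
 f(c) = C1 + Integral(c/cos(c), c)


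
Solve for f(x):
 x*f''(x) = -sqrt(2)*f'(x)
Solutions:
 f(x) = C1 + C2*x^(1 - sqrt(2))


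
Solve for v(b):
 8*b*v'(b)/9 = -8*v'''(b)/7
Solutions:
 v(b) = C1 + Integral(C2*airyai(-21^(1/3)*b/3) + C3*airybi(-21^(1/3)*b/3), b)


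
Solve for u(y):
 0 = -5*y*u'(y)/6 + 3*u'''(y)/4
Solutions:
 u(y) = C1 + Integral(C2*airyai(30^(1/3)*y/3) + C3*airybi(30^(1/3)*y/3), y)


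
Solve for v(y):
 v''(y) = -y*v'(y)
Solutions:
 v(y) = C1 + C2*erf(sqrt(2)*y/2)


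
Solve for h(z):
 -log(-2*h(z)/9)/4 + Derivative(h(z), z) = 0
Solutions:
 -4*Integral(1/(log(-_y) - 2*log(3) + log(2)), (_y, h(z))) = C1 - z


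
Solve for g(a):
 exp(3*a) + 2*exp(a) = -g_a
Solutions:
 g(a) = C1 - exp(3*a)/3 - 2*exp(a)


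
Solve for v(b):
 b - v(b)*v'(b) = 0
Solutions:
 v(b) = -sqrt(C1 + b^2)
 v(b) = sqrt(C1 + b^2)


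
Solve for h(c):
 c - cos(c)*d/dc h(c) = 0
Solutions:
 h(c) = C1 + Integral(c/cos(c), c)


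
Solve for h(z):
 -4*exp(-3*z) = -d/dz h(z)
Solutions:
 h(z) = C1 - 4*exp(-3*z)/3


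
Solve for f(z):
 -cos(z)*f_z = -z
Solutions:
 f(z) = C1 + Integral(z/cos(z), z)


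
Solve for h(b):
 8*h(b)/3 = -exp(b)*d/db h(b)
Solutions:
 h(b) = C1*exp(8*exp(-b)/3)


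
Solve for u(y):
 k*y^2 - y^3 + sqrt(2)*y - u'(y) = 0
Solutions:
 u(y) = C1 + k*y^3/3 - y^4/4 + sqrt(2)*y^2/2


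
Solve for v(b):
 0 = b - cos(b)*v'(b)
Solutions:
 v(b) = C1 + Integral(b/cos(b), b)


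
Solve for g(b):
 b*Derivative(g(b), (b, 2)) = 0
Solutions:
 g(b) = C1 + C2*b


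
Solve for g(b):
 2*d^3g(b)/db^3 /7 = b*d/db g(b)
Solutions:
 g(b) = C1 + Integral(C2*airyai(2^(2/3)*7^(1/3)*b/2) + C3*airybi(2^(2/3)*7^(1/3)*b/2), b)


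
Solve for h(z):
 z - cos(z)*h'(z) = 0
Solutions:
 h(z) = C1 + Integral(z/cos(z), z)


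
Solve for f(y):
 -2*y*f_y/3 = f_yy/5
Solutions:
 f(y) = C1 + C2*erf(sqrt(15)*y/3)


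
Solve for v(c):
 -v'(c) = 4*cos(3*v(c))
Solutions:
 v(c) = -asin((C1 + exp(24*c))/(C1 - exp(24*c)))/3 + pi/3
 v(c) = asin((C1 + exp(24*c))/(C1 - exp(24*c)))/3


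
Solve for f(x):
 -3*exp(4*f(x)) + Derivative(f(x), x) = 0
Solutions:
 f(x) = log(-(-1/(C1 + 12*x))^(1/4))
 f(x) = log(-1/(C1 + 12*x))/4
 f(x) = log(-I*(-1/(C1 + 12*x))^(1/4))
 f(x) = log(I*(-1/(C1 + 12*x))^(1/4))


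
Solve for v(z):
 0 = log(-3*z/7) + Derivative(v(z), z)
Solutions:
 v(z) = C1 - z*log(-z) + z*(-log(3) + 1 + log(7))


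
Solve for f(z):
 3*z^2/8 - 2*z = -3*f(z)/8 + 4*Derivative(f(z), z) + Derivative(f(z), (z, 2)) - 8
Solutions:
 f(z) = C1*exp(z*(-2 + sqrt(70)/4)) + C2*exp(-z*(2 + sqrt(70)/4)) - z^2 - 16*z - 592/3


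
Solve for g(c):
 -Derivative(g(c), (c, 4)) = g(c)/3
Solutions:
 g(c) = (C1*sin(sqrt(2)*3^(3/4)*c/6) + C2*cos(sqrt(2)*3^(3/4)*c/6))*exp(-sqrt(2)*3^(3/4)*c/6) + (C3*sin(sqrt(2)*3^(3/4)*c/6) + C4*cos(sqrt(2)*3^(3/4)*c/6))*exp(sqrt(2)*3^(3/4)*c/6)


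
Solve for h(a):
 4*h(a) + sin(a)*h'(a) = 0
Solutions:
 h(a) = C1*(cos(a)^2 + 2*cos(a) + 1)/(cos(a)^2 - 2*cos(a) + 1)


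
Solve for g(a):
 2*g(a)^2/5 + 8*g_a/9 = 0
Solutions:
 g(a) = 20/(C1 + 9*a)


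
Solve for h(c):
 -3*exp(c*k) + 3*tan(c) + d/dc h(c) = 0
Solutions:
 h(c) = C1 + 3*Piecewise((exp(c*k)/k, Ne(k, 0)), (c, True)) + 3*log(cos(c))


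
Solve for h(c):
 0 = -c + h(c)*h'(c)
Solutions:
 h(c) = -sqrt(C1 + c^2)
 h(c) = sqrt(C1 + c^2)


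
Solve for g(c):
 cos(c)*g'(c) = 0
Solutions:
 g(c) = C1


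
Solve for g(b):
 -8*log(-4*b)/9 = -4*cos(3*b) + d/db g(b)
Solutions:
 g(b) = C1 - 8*b*log(-b)/9 - 16*b*log(2)/9 + 8*b/9 + 4*sin(3*b)/3


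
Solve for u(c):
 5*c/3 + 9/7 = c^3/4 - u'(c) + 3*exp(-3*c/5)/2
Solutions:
 u(c) = C1 + c^4/16 - 5*c^2/6 - 9*c/7 - 5*exp(-3*c/5)/2


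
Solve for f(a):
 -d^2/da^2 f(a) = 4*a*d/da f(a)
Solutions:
 f(a) = C1 + C2*erf(sqrt(2)*a)


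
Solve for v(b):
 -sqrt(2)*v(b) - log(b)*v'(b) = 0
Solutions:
 v(b) = C1*exp(-sqrt(2)*li(b))


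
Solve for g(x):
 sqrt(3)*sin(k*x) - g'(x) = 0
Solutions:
 g(x) = C1 - sqrt(3)*cos(k*x)/k


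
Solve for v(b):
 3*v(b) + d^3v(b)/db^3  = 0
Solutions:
 v(b) = C3*exp(-3^(1/3)*b) + (C1*sin(3^(5/6)*b/2) + C2*cos(3^(5/6)*b/2))*exp(3^(1/3)*b/2)


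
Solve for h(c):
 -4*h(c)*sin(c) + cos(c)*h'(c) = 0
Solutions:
 h(c) = C1/cos(c)^4


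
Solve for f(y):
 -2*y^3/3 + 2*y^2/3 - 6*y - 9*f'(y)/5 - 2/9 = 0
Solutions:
 f(y) = C1 - 5*y^4/54 + 10*y^3/81 - 5*y^2/3 - 10*y/81


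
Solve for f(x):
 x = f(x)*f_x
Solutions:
 f(x) = -sqrt(C1 + x^2)
 f(x) = sqrt(C1 + x^2)


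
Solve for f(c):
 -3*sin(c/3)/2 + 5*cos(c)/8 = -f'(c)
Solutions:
 f(c) = C1 - 5*sin(c)/8 - 9*cos(c/3)/2


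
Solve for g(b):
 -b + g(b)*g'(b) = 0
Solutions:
 g(b) = -sqrt(C1 + b^2)
 g(b) = sqrt(C1 + b^2)
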